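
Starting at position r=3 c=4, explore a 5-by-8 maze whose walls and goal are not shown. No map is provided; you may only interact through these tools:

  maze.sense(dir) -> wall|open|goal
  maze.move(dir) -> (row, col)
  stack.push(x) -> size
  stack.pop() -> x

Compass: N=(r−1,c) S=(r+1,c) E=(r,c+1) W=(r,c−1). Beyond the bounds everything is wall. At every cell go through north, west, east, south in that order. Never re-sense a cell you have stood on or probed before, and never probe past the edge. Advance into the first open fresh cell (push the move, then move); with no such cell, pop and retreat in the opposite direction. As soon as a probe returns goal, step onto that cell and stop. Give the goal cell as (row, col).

> sense dir→north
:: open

> push x→north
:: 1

> move dir→north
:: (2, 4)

> sense dir→north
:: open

> push x→north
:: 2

> move dir→north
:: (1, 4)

> sense dir→north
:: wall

> sense dir→west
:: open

> push x→west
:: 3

> move dir→west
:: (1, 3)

> sense dir→north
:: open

> push x→north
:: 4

> move dir→north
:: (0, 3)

> sense dir→west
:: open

> push x→west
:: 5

> move dir→west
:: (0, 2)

> sense dir→west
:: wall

> sense dir→south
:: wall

> pop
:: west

> move dir→east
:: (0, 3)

> pop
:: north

> move dir→south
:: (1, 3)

> sense dir→south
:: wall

> pop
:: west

> move dir→east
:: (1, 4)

> sense dir→east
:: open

> push x→east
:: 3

> move dir→east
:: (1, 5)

> sense dir→north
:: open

> push x→north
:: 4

> move dir→north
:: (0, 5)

> sense dir→east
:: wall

> pop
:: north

> move dir→south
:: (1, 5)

> sense dir→east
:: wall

> sense dir→south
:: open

> push x→south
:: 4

> move dir→south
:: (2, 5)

> sense dir→east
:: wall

> sense dir→south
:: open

> push x→south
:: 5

> move dir→south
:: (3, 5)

> sense dir→east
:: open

> push x→east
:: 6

> move dir→east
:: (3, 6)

> sense dir→east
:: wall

> sense dir→south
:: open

> push x→south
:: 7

> move dir→south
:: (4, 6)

> sense dir→west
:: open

> push x→west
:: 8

> move dir→west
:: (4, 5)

> sense dir→west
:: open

> push x→west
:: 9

> move dir→west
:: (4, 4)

> sense dir→west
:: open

> push x→west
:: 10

> move dir→west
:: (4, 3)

> sense dir→north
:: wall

> sense dir→west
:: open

> push x→west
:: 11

> move dir→west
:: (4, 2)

> sense dir→north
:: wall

> sense dir→west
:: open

> push x→west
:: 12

> move dir→west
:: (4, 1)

> sense dir→north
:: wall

> sense dir→west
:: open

> push x→west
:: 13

> move dir→west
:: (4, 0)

> sense dir→north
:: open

> push x→north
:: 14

> move dir→north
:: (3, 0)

> sense dir→north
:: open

> push x→north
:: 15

> move dir→north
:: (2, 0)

> sense dir→north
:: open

> push x→north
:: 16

> move dir→north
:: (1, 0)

> sense dir→north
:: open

> push x→north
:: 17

> move dir→north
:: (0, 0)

> pop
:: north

> move dir→south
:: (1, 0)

> sense dir→east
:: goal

> move dir→east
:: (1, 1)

Answer: (1, 1)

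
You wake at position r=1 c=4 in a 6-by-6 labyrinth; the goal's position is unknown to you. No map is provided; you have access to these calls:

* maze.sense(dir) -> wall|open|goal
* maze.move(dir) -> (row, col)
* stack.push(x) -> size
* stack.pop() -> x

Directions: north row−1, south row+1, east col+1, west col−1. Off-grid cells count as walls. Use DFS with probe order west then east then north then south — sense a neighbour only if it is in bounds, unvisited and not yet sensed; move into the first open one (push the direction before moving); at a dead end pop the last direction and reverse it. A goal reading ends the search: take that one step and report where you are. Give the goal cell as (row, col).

>>> maze.sense dir→west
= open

>>> stack.push x→west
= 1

>>> maze.move dir→west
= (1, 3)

>>> maze.sense dir→west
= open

>>> stack.push x→west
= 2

>>> maze.move dir→west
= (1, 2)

>>> maze.sense dir→west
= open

>>> stack.push x→west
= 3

>>> maze.move dir→west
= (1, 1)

>>> maze.sense dir→west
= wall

>>> maze.sense dir→north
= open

>>> stack.push x→north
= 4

>>> maze.move dir→north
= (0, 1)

>>> maze.sense dir→west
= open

>>> stack.push x→west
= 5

>>> maze.move dir→west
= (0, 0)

>>> stack.pop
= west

>>> maze.move dir→east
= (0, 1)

>>> maze.sense dir→east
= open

>>> stack.push x→east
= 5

>>> maze.move dir→east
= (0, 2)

>>> maze.sense dir→east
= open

>>> stack.push x→east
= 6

>>> maze.move dir→east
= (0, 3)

>>> maze.sense dir→east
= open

>>> stack.push x→east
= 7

>>> maze.move dir→east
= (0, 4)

>>> maze.sense dir→east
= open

>>> stack.push x→east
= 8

>>> maze.move dir→east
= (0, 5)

>>> maze.sense dir→south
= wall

>>> stack.pop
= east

>>> maze.move dir→west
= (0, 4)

>>> stack.pop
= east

>>> maze.move dir→west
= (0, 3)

>>> stack.pop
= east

>>> maze.move dir→west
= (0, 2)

>>> stack.pop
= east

>>> maze.move dir→west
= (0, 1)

>>> stack.pop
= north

>>> maze.move dir→south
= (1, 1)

>>> maze.sense dir→south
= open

>>> stack.push x→south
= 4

>>> maze.move dir→south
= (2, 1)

>>> maze.sense dir→west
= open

>>> stack.push x→west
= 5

>>> maze.move dir→west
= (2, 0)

>>> maze.sense dir→south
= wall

>>> stack.pop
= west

>>> maze.move dir→east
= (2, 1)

>>> maze.sense dir→east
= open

>>> stack.push x→east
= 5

>>> maze.move dir→east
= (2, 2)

>>> maze.sense dir→east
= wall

>>> maze.sense dir→south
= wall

>>> stack.pop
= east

>>> maze.move dir→west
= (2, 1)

>>> maze.sense dir→south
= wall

>>> stack.pop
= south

>>> maze.move dir→north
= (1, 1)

>>> stack.pop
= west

>>> maze.move dir→east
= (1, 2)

>>> stack.pop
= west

>>> maze.move dir→east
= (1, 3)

>>> stack.pop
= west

>>> maze.move dir→east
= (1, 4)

>>> maze.sense dir→south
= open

>>> stack.push x→south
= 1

>>> maze.move dir→south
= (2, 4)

>>> maze.sense dir→east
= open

>>> stack.push x→east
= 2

>>> maze.move dir→east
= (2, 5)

>>> maze.sense dir→south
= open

>>> stack.push x→south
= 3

>>> maze.move dir→south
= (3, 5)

>>> maze.sense dir→west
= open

>>> stack.push x→west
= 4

>>> maze.move dir→west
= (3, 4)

>>> maze.sense dir→west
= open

>>> stack.push x→west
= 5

>>> maze.move dir→west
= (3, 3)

>>> maze.sense dir→south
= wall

>>> stack.pop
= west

>>> maze.move dir→east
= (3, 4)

>>> maze.sense dir→south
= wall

>>> stack.pop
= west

>>> maze.move dir→east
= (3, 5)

>>> maze.sense dir→south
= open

>>> stack.push x→south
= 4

>>> maze.move dir→south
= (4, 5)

>>> maze.sense dir→south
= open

>>> stack.push x→south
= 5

>>> maze.move dir→south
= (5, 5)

>>> maze.sense dir→west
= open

>>> stack.push x→west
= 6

>>> maze.move dir→west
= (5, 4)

>>> maze.sense dir→west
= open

>>> stack.push x→west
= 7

>>> maze.move dir→west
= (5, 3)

>>> maze.sense dir→west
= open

>>> stack.push x→west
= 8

>>> maze.move dir→west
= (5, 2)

>>> maze.sense dir→west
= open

>>> stack.push x→west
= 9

>>> maze.move dir→west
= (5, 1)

>>> maze.sense dir→west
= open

>>> stack.push x→west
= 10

>>> maze.move dir→west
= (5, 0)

>>> maze.sense dir→north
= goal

>>> maze.move dir→north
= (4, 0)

Answer: (4, 0)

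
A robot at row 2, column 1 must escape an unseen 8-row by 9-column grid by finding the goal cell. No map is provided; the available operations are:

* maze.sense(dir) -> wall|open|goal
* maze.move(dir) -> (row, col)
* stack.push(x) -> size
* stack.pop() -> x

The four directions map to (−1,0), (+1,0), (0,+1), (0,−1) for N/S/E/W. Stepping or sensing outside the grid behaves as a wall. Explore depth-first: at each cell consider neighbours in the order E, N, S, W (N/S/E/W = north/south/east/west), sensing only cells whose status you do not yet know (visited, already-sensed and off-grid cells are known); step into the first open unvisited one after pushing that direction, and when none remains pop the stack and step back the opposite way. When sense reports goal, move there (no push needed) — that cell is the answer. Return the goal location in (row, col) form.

> maze.sense dir: east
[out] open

> stack.push x: east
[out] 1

> maze.move dir: east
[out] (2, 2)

> maze.sense dir: east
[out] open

> stack.push x: east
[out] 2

> maze.move dir: east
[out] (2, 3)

> maze.sense dir: east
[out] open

> stack.push x: east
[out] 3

> maze.move dir: east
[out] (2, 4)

> maze.sense dir: east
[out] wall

> maze.sense dir: north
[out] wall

> maze.sense dir: south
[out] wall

> stack.pop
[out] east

> maze.move dir: west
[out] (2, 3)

> maze.sense dir: north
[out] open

> stack.push x: north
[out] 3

> maze.move dir: north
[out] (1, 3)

> maze.sense dir: north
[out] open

> stack.push x: north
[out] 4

> maze.move dir: north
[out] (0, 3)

> maze.sense dir: east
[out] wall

> maze.sense dir: west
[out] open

> stack.push x: west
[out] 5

> maze.move dir: west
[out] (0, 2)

> maze.sense dir: south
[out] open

> stack.push x: south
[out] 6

> maze.move dir: south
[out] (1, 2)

> maze.sense dir: west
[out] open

> stack.push x: west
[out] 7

> maze.move dir: west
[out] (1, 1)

> maze.sense dir: north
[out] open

> stack.push x: north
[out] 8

> maze.move dir: north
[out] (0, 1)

> maze.sense dir: west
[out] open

> stack.push x: west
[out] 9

> maze.move dir: west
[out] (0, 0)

> maze.sense dir: south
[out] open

> stack.push x: south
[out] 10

> maze.move dir: south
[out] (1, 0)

> maze.sense dir: south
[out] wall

> stack.pop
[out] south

> maze.move dir: north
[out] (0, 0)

> stack.pop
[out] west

> maze.move dir: east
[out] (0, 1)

> stack.pop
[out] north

> maze.move dir: south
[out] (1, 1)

> stack.pop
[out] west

> maze.move dir: east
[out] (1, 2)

> stack.pop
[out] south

> maze.move dir: north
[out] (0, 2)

> stack.pop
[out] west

> maze.move dir: east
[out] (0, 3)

> stack.pop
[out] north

> maze.move dir: south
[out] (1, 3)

> stack.pop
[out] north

> maze.move dir: south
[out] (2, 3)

> maze.sense dir: south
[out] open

> stack.push x: south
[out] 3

> maze.move dir: south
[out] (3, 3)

> maze.sense dir: south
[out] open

> stack.push x: south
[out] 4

> maze.move dir: south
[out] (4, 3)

> maze.sense dir: east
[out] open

> stack.push x: east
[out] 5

> maze.move dir: east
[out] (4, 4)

> maze.sense dir: east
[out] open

> stack.push x: east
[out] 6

> maze.move dir: east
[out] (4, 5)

> maze.sense dir: east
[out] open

> stack.push x: east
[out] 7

> maze.move dir: east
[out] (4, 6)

> maze.sense dir: east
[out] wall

> maze.sense dir: north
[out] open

> stack.push x: north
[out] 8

> maze.move dir: north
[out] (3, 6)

> maze.sense dir: east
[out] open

> stack.push x: east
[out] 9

> maze.move dir: east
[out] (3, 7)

> maze.sense dir: east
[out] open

> stack.push x: east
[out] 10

> maze.move dir: east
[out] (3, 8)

> maze.sense dir: north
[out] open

> stack.push x: north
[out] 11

> maze.move dir: north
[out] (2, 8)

> maze.sense dir: north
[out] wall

> maze.sense dir: west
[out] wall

> stack.pop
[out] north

> maze.move dir: south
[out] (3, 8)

> maze.sense dir: south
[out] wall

> stack.pop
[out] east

> maze.move dir: west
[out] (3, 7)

> stack.pop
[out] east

> maze.move dir: west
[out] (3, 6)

> maze.sense dir: north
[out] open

> stack.push x: north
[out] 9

> maze.move dir: north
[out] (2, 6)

> maze.sense dir: north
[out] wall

> stack.pop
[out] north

> maze.move dir: south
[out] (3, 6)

> maze.sense dir: west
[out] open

> stack.push x: west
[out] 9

> maze.move dir: west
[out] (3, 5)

> stack.pop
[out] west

> maze.move dir: east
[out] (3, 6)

> stack.pop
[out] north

> maze.move dir: south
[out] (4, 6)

> maze.sense dir: south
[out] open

> stack.push x: south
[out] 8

> maze.move dir: south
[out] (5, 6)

> maze.sense dir: east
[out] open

> stack.push x: east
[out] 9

> maze.move dir: east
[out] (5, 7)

> maze.sense dir: east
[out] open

> stack.push x: east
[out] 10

> maze.move dir: east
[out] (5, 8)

> maze.sense dir: south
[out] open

> stack.push x: south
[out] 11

> maze.move dir: south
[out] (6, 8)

> maze.sense dir: south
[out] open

> stack.push x: south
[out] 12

> maze.move dir: south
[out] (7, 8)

> maze.sense dir: west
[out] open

> stack.push x: west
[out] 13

> maze.move dir: west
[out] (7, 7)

> maze.sense dir: north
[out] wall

> maze.sense dir: west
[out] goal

> maze.move dir: west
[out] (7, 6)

Answer: (7, 6)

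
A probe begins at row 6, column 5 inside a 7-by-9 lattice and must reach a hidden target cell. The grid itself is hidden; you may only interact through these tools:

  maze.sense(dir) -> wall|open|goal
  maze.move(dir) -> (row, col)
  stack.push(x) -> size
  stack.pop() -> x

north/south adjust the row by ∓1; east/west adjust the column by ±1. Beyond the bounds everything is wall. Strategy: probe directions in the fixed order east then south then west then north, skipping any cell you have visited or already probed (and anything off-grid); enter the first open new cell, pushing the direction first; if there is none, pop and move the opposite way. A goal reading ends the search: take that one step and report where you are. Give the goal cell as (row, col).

·→ sense(dir='east')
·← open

·→ push(x='east')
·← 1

·→ move(dir='east')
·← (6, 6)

·→ sense(dir='east')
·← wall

·→ sense(dir='north')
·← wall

·→ pop()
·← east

·→ move(dir='west')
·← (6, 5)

·→ sense(dir='west')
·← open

·→ push(x='west')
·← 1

·→ move(dir='west')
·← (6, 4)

·→ sense(dir='west')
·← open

·→ push(x='west')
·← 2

·→ move(dir='west')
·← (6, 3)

·→ sense(dir='west')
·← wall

·→ sense(dir='north')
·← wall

·→ pop()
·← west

·→ move(dir='east')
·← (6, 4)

·→ sense(dir='north')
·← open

·→ push(x='north')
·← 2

·→ move(dir='north')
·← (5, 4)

·→ sense(dir='east')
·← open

·→ push(x='east')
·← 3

·→ move(dir='east')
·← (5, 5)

·→ sense(dir='north')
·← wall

·→ pop()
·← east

·→ move(dir='west')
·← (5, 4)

·→ sense(dir='north')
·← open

·→ push(x='north')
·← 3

·→ move(dir='north')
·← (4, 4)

·→ sense(dir='west')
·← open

·→ push(x='west')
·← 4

·→ move(dir='west')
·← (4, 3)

·→ sense(dir='west')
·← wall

·→ sense(dir='north')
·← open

·→ push(x='north')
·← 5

·→ move(dir='north')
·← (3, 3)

·→ sense(dir='east')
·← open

·→ push(x='east')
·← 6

·→ move(dir='east')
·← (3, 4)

·→ sense(dir='east')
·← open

·→ push(x='east')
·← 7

·→ move(dir='east')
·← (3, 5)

·→ sense(dir='east')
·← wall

·→ sense(dir='north')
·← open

·→ push(x='north')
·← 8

·→ move(dir='north')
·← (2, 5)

·→ sense(dir='east')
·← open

·→ push(x='east')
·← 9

·→ move(dir='east')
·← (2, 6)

·→ sense(dir='east')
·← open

·→ push(x='east')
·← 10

·→ move(dir='east')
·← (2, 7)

·→ sense(dir='east')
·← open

·→ push(x='east')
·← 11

·→ move(dir='east')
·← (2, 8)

·→ sense(dir='south')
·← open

·→ push(x='south')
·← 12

·→ move(dir='south')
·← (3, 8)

·→ sense(dir='south')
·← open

·→ push(x='south')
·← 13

·→ move(dir='south')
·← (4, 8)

·→ sense(dir='south')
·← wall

·→ sense(dir='west')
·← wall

·→ pop()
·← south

·→ move(dir='north')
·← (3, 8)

·→ sense(dir='west')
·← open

·→ push(x='west')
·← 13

·→ move(dir='west')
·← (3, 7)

·→ pop()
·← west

·→ move(dir='east')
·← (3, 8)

·→ pop()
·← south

·→ move(dir='north')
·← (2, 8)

·→ sense(dir='north')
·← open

·→ push(x='north')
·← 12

·→ move(dir='north')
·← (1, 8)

·→ sense(dir='west')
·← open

·→ push(x='west')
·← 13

·→ move(dir='west')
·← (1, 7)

·→ sense(dir='west')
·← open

·→ push(x='west')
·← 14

·→ move(dir='west')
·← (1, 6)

·→ sense(dir='west')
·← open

·→ push(x='west')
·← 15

·→ move(dir='west')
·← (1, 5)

·→ sense(dir='west')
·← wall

·→ sense(dir='north')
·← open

·→ push(x='north')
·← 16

·→ move(dir='north')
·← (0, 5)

·→ sense(dir='east')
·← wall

·→ sense(dir='west')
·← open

·→ push(x='west')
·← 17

·→ move(dir='west')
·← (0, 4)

·→ sense(dir='west')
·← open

·→ push(x='west')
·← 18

·→ move(dir='west')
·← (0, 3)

·→ sense(dir='south')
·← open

·→ push(x='south')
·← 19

·→ move(dir='south')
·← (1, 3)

·→ sense(dir='south')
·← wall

·→ sense(dir='west')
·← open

·→ push(x='west')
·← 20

·→ move(dir='west')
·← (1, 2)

·→ sense(dir='south')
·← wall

·→ sense(dir='west')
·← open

·→ push(x='west')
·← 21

·→ move(dir='west')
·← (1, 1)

·→ sense(dir='south')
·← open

·→ push(x='south')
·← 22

·→ move(dir='south')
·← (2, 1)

·→ sense(dir='south')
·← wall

·→ sense(dir='west')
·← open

·→ push(x='west')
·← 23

·→ move(dir='west')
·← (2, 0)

·→ sense(dir='south')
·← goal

·→ move(dir='south')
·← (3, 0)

Answer: (3, 0)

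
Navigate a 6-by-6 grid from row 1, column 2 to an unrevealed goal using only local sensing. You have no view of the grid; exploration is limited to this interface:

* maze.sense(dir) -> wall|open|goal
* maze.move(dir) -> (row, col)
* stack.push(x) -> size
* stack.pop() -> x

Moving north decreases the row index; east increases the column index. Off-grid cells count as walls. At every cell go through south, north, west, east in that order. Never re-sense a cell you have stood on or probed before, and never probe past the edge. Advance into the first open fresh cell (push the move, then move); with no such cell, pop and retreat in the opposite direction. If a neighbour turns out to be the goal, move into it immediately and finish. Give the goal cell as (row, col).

% sense dir='south'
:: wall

% sense dir='north'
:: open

% push x='north'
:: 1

% move dir='north'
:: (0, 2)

% sense dir='west'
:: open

% push x='west'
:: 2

% move dir='west'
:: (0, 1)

% sense dir='south'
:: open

% push x='south'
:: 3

% move dir='south'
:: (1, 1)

% sense dir='south'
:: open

% push x='south'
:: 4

% move dir='south'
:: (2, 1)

% sense dir='south'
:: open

% push x='south'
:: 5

% move dir='south'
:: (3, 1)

% sense dir='south'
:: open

% push x='south'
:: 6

% move dir='south'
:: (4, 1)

% sense dir='south'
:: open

% push x='south'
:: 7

% move dir='south'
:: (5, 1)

% sense dir='west'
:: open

% push x='west'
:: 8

% move dir='west'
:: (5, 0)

% sense dir='north'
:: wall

% pop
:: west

% move dir='east'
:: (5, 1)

% sense dir='east'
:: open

% push x='east'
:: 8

% move dir='east'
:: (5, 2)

% sense dir='north'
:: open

% push x='north'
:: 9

% move dir='north'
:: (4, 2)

% sense dir='north'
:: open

% push x='north'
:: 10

% move dir='north'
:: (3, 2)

% sense dir='east'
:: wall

% pop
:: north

% move dir='south'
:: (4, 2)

% sense dir='east'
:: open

% push x='east'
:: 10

% move dir='east'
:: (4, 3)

% sense dir='south'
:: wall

% sense dir='east'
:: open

% push x='east'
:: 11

% move dir='east'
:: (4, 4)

% sense dir='south'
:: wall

% sense dir='north'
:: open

% push x='north'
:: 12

% move dir='north'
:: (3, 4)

% sense dir='north'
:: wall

% sense dir='east'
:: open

% push x='east'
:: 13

% move dir='east'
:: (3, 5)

% sense dir='south'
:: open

% push x='south'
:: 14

% move dir='south'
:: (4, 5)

% sense dir='south'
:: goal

% move dir='south'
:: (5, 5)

Answer: (5, 5)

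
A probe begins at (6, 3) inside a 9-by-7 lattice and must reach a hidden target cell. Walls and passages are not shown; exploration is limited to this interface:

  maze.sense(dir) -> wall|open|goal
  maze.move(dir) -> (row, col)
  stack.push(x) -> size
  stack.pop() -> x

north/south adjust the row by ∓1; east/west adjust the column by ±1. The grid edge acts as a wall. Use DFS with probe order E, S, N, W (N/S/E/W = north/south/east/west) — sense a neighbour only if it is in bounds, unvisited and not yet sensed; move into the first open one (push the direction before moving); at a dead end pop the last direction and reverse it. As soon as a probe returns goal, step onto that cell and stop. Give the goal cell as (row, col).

-> maze.sense(dir=east)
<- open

-> stack.push(x=east)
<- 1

-> maze.move(dir=east)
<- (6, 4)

-> maze.sense(dir=east)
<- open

-> stack.push(x=east)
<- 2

-> maze.move(dir=east)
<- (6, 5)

-> maze.sense(dir=east)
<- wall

-> maze.sense(dir=south)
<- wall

-> maze.sense(dir=north)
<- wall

-> stack.pop()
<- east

-> maze.move(dir=west)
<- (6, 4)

-> maze.sense(dir=south)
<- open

-> stack.push(x=south)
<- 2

-> maze.move(dir=south)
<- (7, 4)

-> maze.sense(dir=south)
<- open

-> stack.push(x=south)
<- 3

-> maze.move(dir=south)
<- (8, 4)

-> maze.sense(dir=east)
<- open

-> stack.push(x=east)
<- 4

-> maze.move(dir=east)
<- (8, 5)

-> maze.sense(dir=east)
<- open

-> stack.push(x=east)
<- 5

-> maze.move(dir=east)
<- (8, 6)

-> maze.sense(dir=north)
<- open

-> stack.push(x=north)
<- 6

-> maze.move(dir=north)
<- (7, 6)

-> stack.pop()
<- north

-> maze.move(dir=south)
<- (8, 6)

-> stack.pop()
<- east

-> maze.move(dir=west)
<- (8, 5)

-> stack.pop()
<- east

-> maze.move(dir=west)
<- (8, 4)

-> maze.sense(dir=west)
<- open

-> stack.push(x=west)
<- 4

-> maze.move(dir=west)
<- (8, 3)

-> maze.sense(dir=north)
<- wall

-> maze.sense(dir=west)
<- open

-> stack.push(x=west)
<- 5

-> maze.move(dir=west)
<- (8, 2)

-> maze.sense(dir=north)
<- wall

-> maze.sense(dir=west)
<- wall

-> stack.pop()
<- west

-> maze.move(dir=east)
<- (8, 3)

-> stack.pop()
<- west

-> maze.move(dir=east)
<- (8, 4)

-> stack.pop()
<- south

-> maze.move(dir=north)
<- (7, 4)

-> stack.pop()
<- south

-> maze.move(dir=north)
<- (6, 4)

-> maze.sense(dir=north)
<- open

-> stack.push(x=north)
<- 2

-> maze.move(dir=north)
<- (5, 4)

-> maze.sense(dir=north)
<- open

-> stack.push(x=north)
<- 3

-> maze.move(dir=north)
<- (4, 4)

-> maze.sense(dir=east)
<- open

-> stack.push(x=east)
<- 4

-> maze.move(dir=east)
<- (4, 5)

-> maze.sense(dir=east)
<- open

-> stack.push(x=east)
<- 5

-> maze.move(dir=east)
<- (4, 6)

-> maze.sense(dir=south)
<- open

-> stack.push(x=south)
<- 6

-> maze.move(dir=south)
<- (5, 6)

-> stack.pop()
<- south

-> maze.move(dir=north)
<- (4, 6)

-> maze.sense(dir=north)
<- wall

-> stack.pop()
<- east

-> maze.move(dir=west)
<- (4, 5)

-> maze.sense(dir=north)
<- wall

-> stack.pop()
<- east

-> maze.move(dir=west)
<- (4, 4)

-> maze.sense(dir=north)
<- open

-> stack.push(x=north)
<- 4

-> maze.move(dir=north)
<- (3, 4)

-> maze.sense(dir=north)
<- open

-> stack.push(x=north)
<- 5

-> maze.move(dir=north)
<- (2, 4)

-> maze.sense(dir=east)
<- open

-> stack.push(x=east)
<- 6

-> maze.move(dir=east)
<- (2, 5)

-> maze.sense(dir=east)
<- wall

-> maze.sense(dir=north)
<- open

-> stack.push(x=north)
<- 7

-> maze.move(dir=north)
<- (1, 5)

-> maze.sense(dir=east)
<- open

-> stack.push(x=east)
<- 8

-> maze.move(dir=east)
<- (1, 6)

-> maze.sense(dir=north)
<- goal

-> maze.move(dir=north)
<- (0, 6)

Answer: (0, 6)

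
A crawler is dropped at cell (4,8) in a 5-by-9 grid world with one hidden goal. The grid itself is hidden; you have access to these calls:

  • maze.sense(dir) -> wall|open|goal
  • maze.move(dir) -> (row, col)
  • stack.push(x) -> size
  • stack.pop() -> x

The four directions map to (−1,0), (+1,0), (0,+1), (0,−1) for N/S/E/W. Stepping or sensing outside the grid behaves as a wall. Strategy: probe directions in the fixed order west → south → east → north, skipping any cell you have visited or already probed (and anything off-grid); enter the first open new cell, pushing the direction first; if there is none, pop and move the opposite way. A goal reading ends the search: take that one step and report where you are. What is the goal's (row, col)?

CALL maze.sense[dir=west]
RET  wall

CALL maze.sense[dir=north]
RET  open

CALL stack.push[x=north]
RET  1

CALL maze.move[dir=north]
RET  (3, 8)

CALL maze.sense[dir=west]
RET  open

CALL stack.push[x=west]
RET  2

CALL maze.move[dir=west]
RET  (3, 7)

CALL maze.sense[dir=west]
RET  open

CALL stack.push[x=west]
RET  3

CALL maze.move[dir=west]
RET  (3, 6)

CALL maze.sense[dir=west]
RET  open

CALL stack.push[x=west]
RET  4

CALL maze.move[dir=west]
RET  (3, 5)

CALL maze.sense[dir=west]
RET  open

CALL stack.push[x=west]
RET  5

CALL maze.move[dir=west]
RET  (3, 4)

CALL maze.sense[dir=west]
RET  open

CALL stack.push[x=west]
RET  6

CALL maze.move[dir=west]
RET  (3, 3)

CALL maze.sense[dir=west]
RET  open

CALL stack.push[x=west]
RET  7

CALL maze.move[dir=west]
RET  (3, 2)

CALL maze.sense[dir=west]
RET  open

CALL stack.push[x=west]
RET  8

CALL maze.move[dir=west]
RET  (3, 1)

CALL maze.sense[dir=west]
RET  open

CALL stack.push[x=west]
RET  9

CALL maze.move[dir=west]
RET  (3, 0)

CALL maze.sense[dir=south]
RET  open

CALL stack.push[x=south]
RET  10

CALL maze.move[dir=south]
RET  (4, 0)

CALL maze.sense[dir=east]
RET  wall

CALL stack.pop[]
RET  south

CALL maze.move[dir=north]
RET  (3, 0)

CALL maze.sense[dir=north]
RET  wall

CALL stack.pop[]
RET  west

CALL maze.move[dir=east]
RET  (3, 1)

CALL maze.sense[dir=north]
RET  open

CALL stack.push[x=north]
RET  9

CALL maze.move[dir=north]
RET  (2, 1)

CALL maze.sense[dir=east]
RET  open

CALL stack.push[x=east]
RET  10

CALL maze.move[dir=east]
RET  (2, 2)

CALL maze.sense[dir=east]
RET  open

CALL stack.push[x=east]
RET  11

CALL maze.move[dir=east]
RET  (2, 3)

CALL maze.sense[dir=east]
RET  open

CALL stack.push[x=east]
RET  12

CALL maze.move[dir=east]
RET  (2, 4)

CALL maze.sense[dir=east]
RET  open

CALL stack.push[x=east]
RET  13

CALL maze.move[dir=east]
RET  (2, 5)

CALL maze.sense[dir=east]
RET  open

CALL stack.push[x=east]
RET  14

CALL maze.move[dir=east]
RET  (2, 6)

CALL maze.sense[dir=east]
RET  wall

CALL maze.sense[dir=north]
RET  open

CALL stack.push[x=north]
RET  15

CALL maze.move[dir=north]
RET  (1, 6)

CALL maze.sense[dir=west]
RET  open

CALL stack.push[x=west]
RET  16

CALL maze.move[dir=west]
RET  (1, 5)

CALL maze.sense[dir=west]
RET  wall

CALL maze.sense[dir=north]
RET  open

CALL stack.push[x=north]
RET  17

CALL maze.move[dir=north]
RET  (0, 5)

CALL maze.sense[dir=west]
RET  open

CALL stack.push[x=west]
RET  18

CALL maze.move[dir=west]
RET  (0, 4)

CALL maze.sense[dir=west]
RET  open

CALL stack.push[x=west]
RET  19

CALL maze.move[dir=west]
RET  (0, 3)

CALL maze.sense[dir=west]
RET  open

CALL stack.push[x=west]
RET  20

CALL maze.move[dir=west]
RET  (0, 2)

CALL maze.sense[dir=west]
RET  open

CALL stack.push[x=west]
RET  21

CALL maze.move[dir=west]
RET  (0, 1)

CALL maze.sense[dir=west]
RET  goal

CALL maze.move[dir=west]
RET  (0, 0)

Answer: (0, 0)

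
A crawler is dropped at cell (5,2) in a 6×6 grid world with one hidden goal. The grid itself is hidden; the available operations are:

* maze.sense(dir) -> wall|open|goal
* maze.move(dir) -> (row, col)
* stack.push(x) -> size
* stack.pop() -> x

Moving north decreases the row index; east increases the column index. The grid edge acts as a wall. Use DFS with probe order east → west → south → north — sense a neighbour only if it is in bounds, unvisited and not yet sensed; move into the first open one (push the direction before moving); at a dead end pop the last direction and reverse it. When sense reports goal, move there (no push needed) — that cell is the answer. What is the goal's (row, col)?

;; 1. maze.sense(dir='east') == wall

;; 2. maze.sense(dir='west') == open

;; 3. stack.push(x='west') == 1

;; 4. maze.move(dir='west') == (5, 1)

;; 5. maze.sense(dir='west') == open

;; 6. stack.push(x='west') == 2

;; 7. maze.move(dir='west') == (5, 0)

;; 8. maze.sense(dir='north') == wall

;; 9. stack.pop() == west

;; 10. maze.move(dir='east') == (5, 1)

;; 11. maze.sense(dir='north') == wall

;; 12. stack.pop() == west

;; 13. maze.move(dir='east') == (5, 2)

;; 14. maze.sense(dir='north') == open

;; 15. stack.push(x='north') == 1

;; 16. maze.move(dir='north') == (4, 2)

;; 17. maze.sense(dir='east') == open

;; 18. stack.push(x='east') == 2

;; 19. maze.move(dir='east') == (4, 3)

;; 20. maze.sense(dir='east') == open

;; 21. stack.push(x='east') == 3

;; 22. maze.move(dir='east') == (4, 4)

;; 23. maze.sense(dir='east') == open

;; 24. stack.push(x='east') == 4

;; 25. maze.move(dir='east') == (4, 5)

;; 26. maze.sense(dir='south') == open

;; 27. stack.push(x='south') == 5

;; 28. maze.move(dir='south') == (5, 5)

;; 29. maze.sense(dir='west') == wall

;; 30. stack.pop() == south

;; 31. maze.move(dir='north') == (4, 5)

;; 32. maze.sense(dir='north') == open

;; 33. stack.push(x='north') == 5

;; 34. maze.move(dir='north') == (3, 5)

;; 35. maze.sense(dir='west') == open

;; 36. stack.push(x='west') == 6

;; 37. maze.move(dir='west') == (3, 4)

;; 38. maze.sense(dir='west') == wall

;; 39. maze.sense(dir='north') == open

;; 40. stack.push(x='north') == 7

;; 41. maze.move(dir='north') == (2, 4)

;; 42. maze.sense(dir='east') == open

;; 43. stack.push(x='east') == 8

;; 44. maze.move(dir='east') == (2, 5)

;; 45. maze.sense(dir='north') == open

;; 46. stack.push(x='north') == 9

;; 47. maze.move(dir='north') == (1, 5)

;; 48. maze.sense(dir='west') == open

;; 49. stack.push(x='west') == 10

;; 50. maze.move(dir='west') == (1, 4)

;; 51. maze.sense(dir='west') == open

;; 52. stack.push(x='west') == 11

;; 53. maze.move(dir='west') == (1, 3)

;; 54. maze.sense(dir='west') == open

;; 55. stack.push(x='west') == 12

;; 56. maze.move(dir='west') == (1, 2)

;; 57. maze.sense(dir='west') == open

;; 58. stack.push(x='west') == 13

;; 59. maze.move(dir='west') == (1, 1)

;; 60. maze.sense(dir='west') == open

;; 61. stack.push(x='west') == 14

;; 62. maze.move(dir='west') == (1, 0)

;; 63. maze.sense(dir='south') == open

;; 64. stack.push(x='south') == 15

;; 65. maze.move(dir='south') == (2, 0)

;; 66. maze.sense(dir='east') == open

;; 67. stack.push(x='east') == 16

;; 68. maze.move(dir='east') == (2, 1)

;; 69. maze.sense(dir='east') == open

;; 70. stack.push(x='east') == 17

;; 71. maze.move(dir='east') == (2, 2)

;; 72. maze.sense(dir='east') == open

;; 73. stack.push(x='east') == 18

;; 74. maze.move(dir='east') == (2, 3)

;; 75. stack.pop() == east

;; 76. maze.move(dir='west') == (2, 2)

;; 77. maze.sense(dir='south') == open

;; 78. stack.push(x='south') == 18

;; 79. maze.move(dir='south') == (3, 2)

;; 80. maze.sense(dir='west') == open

;; 81. stack.push(x='west') == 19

;; 82. maze.move(dir='west') == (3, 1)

;; 83. maze.sense(dir='west') == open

;; 84. stack.push(x='west') == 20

;; 85. maze.move(dir='west') == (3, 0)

;; 86. stack.pop() == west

;; 87. maze.move(dir='east') == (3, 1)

;; 88. stack.pop() == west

;; 89. maze.move(dir='east') == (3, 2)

;; 90. stack.pop() == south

;; 91. maze.move(dir='north') == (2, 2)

;; 92. stack.pop() == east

;; 93. maze.move(dir='west') == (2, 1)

;; 94. stack.pop() == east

;; 95. maze.move(dir='west') == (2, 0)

;; 96. stack.pop() == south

;; 97. maze.move(dir='north') == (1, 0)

;; 98. maze.sense(dir='north') == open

;; 99. stack.push(x='north') == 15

;; 100. maze.move(dir='north') == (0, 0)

;; 101. maze.sense(dir='east') == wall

;; 102. stack.pop() == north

;; 103. maze.move(dir='south') == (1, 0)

;; 104. stack.pop() == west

;; 105. maze.move(dir='east') == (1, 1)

;; 106. stack.pop() == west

;; 107. maze.move(dir='east') == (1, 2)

;; 108. maze.sense(dir='north') == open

;; 109. stack.push(x='north') == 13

;; 110. maze.move(dir='north') == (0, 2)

;; 111. maze.sense(dir='east') == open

;; 112. stack.push(x='east') == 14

;; 113. maze.move(dir='east') == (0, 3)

;; 114. maze.sense(dir='east') == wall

;; 115. stack.pop() == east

;; 116. maze.move(dir='west') == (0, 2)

;; 117. stack.pop() == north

;; 118. maze.move(dir='south') == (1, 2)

;; 119. stack.pop() == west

;; 120. maze.move(dir='east') == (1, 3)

;; 121. stack.pop() == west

;; 122. maze.move(dir='east') == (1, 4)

;; 123. stack.pop() == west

;; 124. maze.move(dir='east') == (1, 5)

;; 125. maze.sense(dir='north') == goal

;; 126. maze.move(dir='north') == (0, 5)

Answer: (0, 5)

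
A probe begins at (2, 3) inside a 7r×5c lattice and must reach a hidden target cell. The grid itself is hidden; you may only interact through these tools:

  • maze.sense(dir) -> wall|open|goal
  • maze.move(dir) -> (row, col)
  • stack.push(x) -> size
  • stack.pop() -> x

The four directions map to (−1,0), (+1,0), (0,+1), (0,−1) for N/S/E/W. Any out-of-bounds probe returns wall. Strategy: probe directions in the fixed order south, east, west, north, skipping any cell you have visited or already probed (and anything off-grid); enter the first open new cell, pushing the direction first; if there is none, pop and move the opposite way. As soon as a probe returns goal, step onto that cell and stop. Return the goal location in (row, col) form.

! sense(dir='south') == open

! push(x='south') == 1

! move(dir='south') == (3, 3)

! sense(dir='south') == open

! push(x='south') == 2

! move(dir='south') == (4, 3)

! sense(dir='south') == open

! push(x='south') == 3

! move(dir='south') == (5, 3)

! sense(dir='south') == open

! push(x='south') == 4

! move(dir='south') == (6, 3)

! sense(dir='east') == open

! push(x='east') == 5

! move(dir='east') == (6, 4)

! sense(dir='north') == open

! push(x='north') == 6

! move(dir='north') == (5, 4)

! sense(dir='north') == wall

! pop() == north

! move(dir='south') == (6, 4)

! pop() == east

! move(dir='west') == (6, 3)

! sense(dir='west') == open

! push(x='west') == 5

! move(dir='west') == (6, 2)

! sense(dir='west') == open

! push(x='west') == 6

! move(dir='west') == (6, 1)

! sense(dir='west') == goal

! move(dir='west') == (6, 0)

Answer: (6, 0)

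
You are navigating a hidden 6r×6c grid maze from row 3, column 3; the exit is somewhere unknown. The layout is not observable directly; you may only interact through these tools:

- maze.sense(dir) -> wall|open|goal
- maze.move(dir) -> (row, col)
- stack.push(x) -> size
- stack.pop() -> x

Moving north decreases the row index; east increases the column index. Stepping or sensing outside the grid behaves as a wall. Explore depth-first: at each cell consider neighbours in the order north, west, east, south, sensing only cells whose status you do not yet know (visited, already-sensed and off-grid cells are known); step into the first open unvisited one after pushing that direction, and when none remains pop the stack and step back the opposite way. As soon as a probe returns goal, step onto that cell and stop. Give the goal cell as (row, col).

# maze.sense(north) : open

# stack.push(north) : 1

# maze.move(north) : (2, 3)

# maze.sense(north) : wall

# maze.sense(west) : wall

# maze.sense(east) : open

# stack.push(east) : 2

# maze.move(east) : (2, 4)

# maze.sense(north) : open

# stack.push(north) : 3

# maze.move(north) : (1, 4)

# maze.sense(north) : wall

# maze.sense(east) : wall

# stack.pop() : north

# maze.move(south) : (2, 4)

# maze.sense(east) : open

# stack.push(east) : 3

# maze.move(east) : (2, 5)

# maze.sense(south) : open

# stack.push(south) : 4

# maze.move(south) : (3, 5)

# maze.sense(west) : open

# stack.push(west) : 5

# maze.move(west) : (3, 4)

# maze.sense(south) : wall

# stack.pop() : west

# maze.move(east) : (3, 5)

# maze.sense(south) : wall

# stack.pop() : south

# maze.move(north) : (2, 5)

# stack.pop() : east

# maze.move(west) : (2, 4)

# stack.pop() : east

# maze.move(west) : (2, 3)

# stack.pop() : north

# maze.move(south) : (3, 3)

# maze.sense(west) : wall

# maze.sense(south) : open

# stack.push(south) : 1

# maze.move(south) : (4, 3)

# maze.sense(west) : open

# stack.push(west) : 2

# maze.move(west) : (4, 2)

# maze.sense(west) : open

# stack.push(west) : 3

# maze.move(west) : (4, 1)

# maze.sense(north) : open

# stack.push(north) : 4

# maze.move(north) : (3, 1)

# maze.sense(north) : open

# stack.push(north) : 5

# maze.move(north) : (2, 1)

# maze.sense(north) : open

# stack.push(north) : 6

# maze.move(north) : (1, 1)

# maze.sense(north) : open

# stack.push(north) : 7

# maze.move(north) : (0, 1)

# maze.sense(west) : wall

# maze.sense(east) : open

# stack.push(east) : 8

# maze.move(east) : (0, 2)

# maze.sense(east) : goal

# maze.move(east) : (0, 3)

Answer: (0, 3)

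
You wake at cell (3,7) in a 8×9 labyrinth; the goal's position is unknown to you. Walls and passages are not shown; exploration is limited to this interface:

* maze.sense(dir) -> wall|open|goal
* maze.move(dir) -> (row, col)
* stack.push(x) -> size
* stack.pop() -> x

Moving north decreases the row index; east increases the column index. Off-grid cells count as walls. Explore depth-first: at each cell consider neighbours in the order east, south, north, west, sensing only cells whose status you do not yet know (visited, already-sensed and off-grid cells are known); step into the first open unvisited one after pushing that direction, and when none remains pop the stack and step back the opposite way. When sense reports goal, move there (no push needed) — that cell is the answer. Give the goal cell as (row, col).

==> sense(dir='east')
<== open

==> push(x='east')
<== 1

==> move(dir='east')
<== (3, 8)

==> sense(dir='south')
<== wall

==> sense(dir='north')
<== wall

==> pop()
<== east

==> move(dir='west')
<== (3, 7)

==> sense(dir='south')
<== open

==> push(x='south')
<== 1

==> move(dir='south')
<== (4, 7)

==> sense(dir='south')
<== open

==> push(x='south')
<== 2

==> move(dir='south')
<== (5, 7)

==> sense(dir='east')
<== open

==> push(x='east')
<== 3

==> move(dir='east')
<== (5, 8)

==> sense(dir='south')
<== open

==> push(x='south')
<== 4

==> move(dir='south')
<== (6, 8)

==> sense(dir='south')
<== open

==> push(x='south')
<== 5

==> move(dir='south')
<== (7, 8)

==> sense(dir='west')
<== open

==> push(x='west')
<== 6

==> move(dir='west')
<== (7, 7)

==> sense(dir='north')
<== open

==> push(x='north')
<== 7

==> move(dir='north')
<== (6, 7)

==> sense(dir='west')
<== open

==> push(x='west')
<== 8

==> move(dir='west')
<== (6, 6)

==> sense(dir='south')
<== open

==> push(x='south')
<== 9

==> move(dir='south')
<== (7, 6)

==> sense(dir='west')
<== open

==> push(x='west')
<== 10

==> move(dir='west')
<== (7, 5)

==> sense(dir='north')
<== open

==> push(x='north')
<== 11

==> move(dir='north')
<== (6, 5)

==> sense(dir='north')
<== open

==> push(x='north')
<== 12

==> move(dir='north')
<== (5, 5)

==> sense(dir='east')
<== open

==> push(x='east')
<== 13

==> move(dir='east')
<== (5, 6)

==> sense(dir='north')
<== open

==> push(x='north')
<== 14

==> move(dir='north')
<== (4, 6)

==> sense(dir='north')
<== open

==> push(x='north')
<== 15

==> move(dir='north')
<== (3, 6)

==> sense(dir='north')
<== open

==> push(x='north')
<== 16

==> move(dir='north')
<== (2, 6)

==> sense(dir='east')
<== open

==> push(x='east')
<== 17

==> move(dir='east')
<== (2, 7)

==> sense(dir='north')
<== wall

==> pop()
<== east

==> move(dir='west')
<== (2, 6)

==> sense(dir='north')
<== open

==> push(x='north')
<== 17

==> move(dir='north')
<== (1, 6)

==> sense(dir='north')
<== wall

==> sense(dir='west')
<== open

==> push(x='west')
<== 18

==> move(dir='west')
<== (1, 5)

==> sense(dir='south')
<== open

==> push(x='south')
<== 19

==> move(dir='south')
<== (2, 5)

==> sense(dir='south')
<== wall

==> sense(dir='west')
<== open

==> push(x='west')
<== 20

==> move(dir='west')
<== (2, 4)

==> sense(dir='south')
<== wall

==> sense(dir='north')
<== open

==> push(x='north')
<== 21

==> move(dir='north')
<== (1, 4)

==> sense(dir='north')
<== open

==> push(x='north')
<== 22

==> move(dir='north')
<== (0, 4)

==> sense(dir='east')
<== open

==> push(x='east')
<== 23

==> move(dir='east')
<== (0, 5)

==> pop()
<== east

==> move(dir='west')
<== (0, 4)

==> sense(dir='west')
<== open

==> push(x='west')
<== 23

==> move(dir='west')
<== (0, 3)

==> sense(dir='south')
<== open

==> push(x='south')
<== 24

==> move(dir='south')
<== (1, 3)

==> sense(dir='south')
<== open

==> push(x='south')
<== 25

==> move(dir='south')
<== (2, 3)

==> sense(dir='south')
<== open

==> push(x='south')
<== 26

==> move(dir='south')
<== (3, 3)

==> sense(dir='south')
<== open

==> push(x='south')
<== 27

==> move(dir='south')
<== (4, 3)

==> sense(dir='east')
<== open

==> push(x='east')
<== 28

==> move(dir='east')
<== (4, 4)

==> sense(dir='east')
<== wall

==> sense(dir='south')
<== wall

==> pop()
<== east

==> move(dir='west')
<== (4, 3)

==> sense(dir='south')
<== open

==> push(x='south')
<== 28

==> move(dir='south')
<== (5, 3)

==> sense(dir='south')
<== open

==> push(x='south')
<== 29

==> move(dir='south')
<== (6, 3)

==> sense(dir='east')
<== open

==> push(x='east')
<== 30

==> move(dir='east')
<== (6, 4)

==> sense(dir='south')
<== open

==> push(x='south')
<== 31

==> move(dir='south')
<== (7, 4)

==> sense(dir='west')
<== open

==> push(x='west')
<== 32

==> move(dir='west')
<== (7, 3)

==> sense(dir='west')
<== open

==> push(x='west')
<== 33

==> move(dir='west')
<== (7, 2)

==> sense(dir='north')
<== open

==> push(x='north')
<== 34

==> move(dir='north')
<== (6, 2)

==> sense(dir='north')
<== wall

==> sense(dir='west')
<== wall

==> pop()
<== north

==> move(dir='south')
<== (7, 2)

==> sense(dir='west')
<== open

==> push(x='west')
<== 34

==> move(dir='west')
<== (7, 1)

==> sense(dir='west')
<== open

==> push(x='west')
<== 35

==> move(dir='west')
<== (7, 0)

==> sense(dir='north')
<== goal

==> move(dir='north')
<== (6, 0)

Answer: (6, 0)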